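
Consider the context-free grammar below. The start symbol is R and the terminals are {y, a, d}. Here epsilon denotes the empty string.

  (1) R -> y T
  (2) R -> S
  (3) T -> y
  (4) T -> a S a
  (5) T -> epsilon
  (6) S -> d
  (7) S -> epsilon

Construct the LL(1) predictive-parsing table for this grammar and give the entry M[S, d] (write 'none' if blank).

S -> d

FIRST(T) = {epsilon, a, y}
FIRST(S) = {epsilon, d}
FIRST(R) = {epsilon, d, y}  (via S)
FOLLOW(R) includes $ since R is the start symbol.
FOLLOW(R): R appears on no right-hand side. Thus FOLLOW(R) = {$}.
FOLLOW(S): in R->S, the suffix after S is empty, so FOLLOW(S) ⊇ FOLLOW(R) = {$}; in T->a S a, S is followed by a with FIRST {a}. Thus FOLLOW(S) = {$, a}.
For S -> d: FIRST(d) = {d}, so it goes in M[S, t] for t ∈ {d}.
For S -> epsilon: FIRST(epsilon) = {epsilon}, so it goes in M[S, t] for t ∈ {}; since epsilon ∈ FIRST, also for every t ∈ FOLLOW(S) = {$, a}.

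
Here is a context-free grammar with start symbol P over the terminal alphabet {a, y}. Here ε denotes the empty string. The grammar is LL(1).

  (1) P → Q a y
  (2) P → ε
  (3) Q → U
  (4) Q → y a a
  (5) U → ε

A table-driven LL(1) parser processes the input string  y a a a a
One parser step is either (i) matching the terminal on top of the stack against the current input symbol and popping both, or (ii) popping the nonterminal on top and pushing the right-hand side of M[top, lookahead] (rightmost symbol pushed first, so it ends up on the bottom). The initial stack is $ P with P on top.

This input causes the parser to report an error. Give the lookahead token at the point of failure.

     Stack        Input        Action
  1  $ P          y a a a a $  expand P → Q a y
  2  $ y a Q      y a a a a $  expand Q → y a a
  3  $ y a a a y  y a a a a $  match y
  4  $ y a a a    a a a a $    match a
  5  $ y a a      a a a $      match a
  6  $ y a        a a $        match a
  7  $ y          a $          error: top is terminal y but lookahead is a

a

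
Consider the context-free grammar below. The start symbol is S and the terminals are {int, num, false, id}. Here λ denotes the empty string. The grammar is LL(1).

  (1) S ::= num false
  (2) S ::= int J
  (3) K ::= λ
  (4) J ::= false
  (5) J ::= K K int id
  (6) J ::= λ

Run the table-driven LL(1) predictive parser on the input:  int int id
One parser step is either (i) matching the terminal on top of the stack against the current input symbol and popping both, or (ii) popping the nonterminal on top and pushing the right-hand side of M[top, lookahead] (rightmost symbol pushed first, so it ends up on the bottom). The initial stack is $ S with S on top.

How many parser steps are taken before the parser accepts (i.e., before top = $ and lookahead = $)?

step 1: stack=$ S  input=int int id $  — expand S ::= int J
step 2: stack=$ J int  input=int int id $  — match int
step 3: stack=$ J  input=int id $  — expand J ::= K K int id
step 4: stack=$ id int K K  input=int id $  — expand K ::= λ
step 5: stack=$ id int K  input=int id $  — expand K ::= λ
step 6: stack=$ id int  input=int id $  — match int
step 7: stack=$ id  input=id $  — match id
Accept reached after 7 steps.

7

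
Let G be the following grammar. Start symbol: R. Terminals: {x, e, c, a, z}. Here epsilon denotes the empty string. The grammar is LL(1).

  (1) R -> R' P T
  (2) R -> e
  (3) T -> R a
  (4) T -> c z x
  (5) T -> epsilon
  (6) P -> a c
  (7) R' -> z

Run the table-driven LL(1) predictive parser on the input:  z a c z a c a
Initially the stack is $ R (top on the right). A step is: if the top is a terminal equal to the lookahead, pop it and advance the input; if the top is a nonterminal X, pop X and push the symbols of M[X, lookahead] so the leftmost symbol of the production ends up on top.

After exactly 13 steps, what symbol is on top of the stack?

T

      Stack       Input            Action
   1  $ R         z a c z a c a $  expand R -> R' P T
   2  $ T P R'    z a c z a c a $  expand R' -> z
   3  $ T P z     z a c z a c a $  match z
   4  $ T P       a c z a c a $    expand P -> a c
   5  $ T c a     a c z a c a $    match a
   6  $ T c       c z a c a $      match c
   7  $ T         z a c a $        expand T -> R a
   8  $ a R       z a c a $        expand R -> R' P T
   9  $ a T P R'  z a c a $        expand R' -> z
  10  $ a T P z   z a c a $        match z
  11  $ a T P     a c a $          expand P -> a c
  12  $ a T c a   a c a $          match a
  13  $ a T c     c a $            match c
Stack after step 13: $ a T (top = T).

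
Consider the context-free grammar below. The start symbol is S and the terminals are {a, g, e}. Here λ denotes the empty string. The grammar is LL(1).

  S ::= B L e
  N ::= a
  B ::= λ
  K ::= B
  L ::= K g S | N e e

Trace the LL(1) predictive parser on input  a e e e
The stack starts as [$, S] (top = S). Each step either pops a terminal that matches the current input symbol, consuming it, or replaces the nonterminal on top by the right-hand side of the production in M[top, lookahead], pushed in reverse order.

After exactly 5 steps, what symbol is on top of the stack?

e

     Stack      Input      Action
  1  $ S        a e e e $  expand S ::= B L e
  2  $ e L B    a e e e $  expand B ::= λ
  3  $ e L      a e e e $  expand L ::= N e e
  4  $ e e e N  a e e e $  expand N ::= a
  5  $ e e e a  a e e e $  match a
Stack after step 5: $ e e e (top = e).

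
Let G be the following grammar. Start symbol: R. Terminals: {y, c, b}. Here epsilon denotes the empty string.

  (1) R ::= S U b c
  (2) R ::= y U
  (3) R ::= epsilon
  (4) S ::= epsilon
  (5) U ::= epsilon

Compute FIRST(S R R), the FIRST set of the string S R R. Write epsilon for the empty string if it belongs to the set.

FIRST(S) = {epsilon}
FIRST(U) = {epsilon}
FIRST(R) = {epsilon, b, y}  (via S U b c)
FIRST(S R R): take FIRST of each symbol in turn, carrying on past any symbol whose FIRST contains epsilon; result {epsilon, b, y}.

{epsilon, b, y}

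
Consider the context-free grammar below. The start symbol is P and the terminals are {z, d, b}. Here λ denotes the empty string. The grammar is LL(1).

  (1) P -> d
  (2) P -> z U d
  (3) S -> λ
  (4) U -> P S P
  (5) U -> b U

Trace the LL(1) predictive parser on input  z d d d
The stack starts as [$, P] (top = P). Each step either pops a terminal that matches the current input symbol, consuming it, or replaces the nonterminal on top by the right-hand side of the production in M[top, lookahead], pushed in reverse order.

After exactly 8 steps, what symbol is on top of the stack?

     Stack      Input      Action
  1  $ P        z d d d $  expand P -> z U d
  2  $ d U z    z d d d $  match z
  3  $ d U      d d d $    expand U -> P S P
  4  $ d P S P  d d d $    expand P -> d
  5  $ d P S d  d d d $    match d
  6  $ d P S    d d $      expand S -> λ
  7  $ d P      d d $      expand P -> d
  8  $ d d      d d $      match d
Stack after step 8: $ d (top = d).

d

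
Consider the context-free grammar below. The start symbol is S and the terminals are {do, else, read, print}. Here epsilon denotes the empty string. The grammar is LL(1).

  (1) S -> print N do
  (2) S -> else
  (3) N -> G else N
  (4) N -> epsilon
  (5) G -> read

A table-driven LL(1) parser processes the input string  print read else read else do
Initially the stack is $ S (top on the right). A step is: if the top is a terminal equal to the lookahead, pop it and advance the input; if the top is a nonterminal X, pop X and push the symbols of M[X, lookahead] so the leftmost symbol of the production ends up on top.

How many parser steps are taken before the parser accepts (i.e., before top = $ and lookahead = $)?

      Stack             Input                           Action
   1  $ S               print read else read else do $  expand S -> print N do
   2  $ do N print      print read else read else do $  match print
   3  $ do N            read else read else do $        expand N -> G else N
   4  $ do N else G     read else read else do $        expand G -> read
   5  $ do N else read  read else read else do $        match read
   6  $ do N else       else read else do $             match else
   7  $ do N            read else do $                  expand N -> G else N
   8  $ do N else G     read else do $                  expand G -> read
   9  $ do N else read  read else do $                  match read
  10  $ do N else       else do $                       match else
  11  $ do N            do $                            expand N -> epsilon
  12  $ do              do $                            match do
Accept reached after 12 steps.

12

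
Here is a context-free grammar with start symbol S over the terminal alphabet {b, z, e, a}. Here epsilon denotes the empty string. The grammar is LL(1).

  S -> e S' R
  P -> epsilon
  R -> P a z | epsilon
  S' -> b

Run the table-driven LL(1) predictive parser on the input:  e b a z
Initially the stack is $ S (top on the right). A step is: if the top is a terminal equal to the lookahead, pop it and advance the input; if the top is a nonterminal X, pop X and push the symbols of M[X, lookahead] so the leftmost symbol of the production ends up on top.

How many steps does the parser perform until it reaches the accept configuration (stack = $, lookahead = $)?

step 1: stack=$ S  input=e b a z $  — expand S -> e S' R
step 2: stack=$ R S' e  input=e b a z $  — match e
step 3: stack=$ R S'  input=b a z $  — expand S' -> b
step 4: stack=$ R b  input=b a z $  — match b
step 5: stack=$ R  input=a z $  — expand R -> P a z
step 6: stack=$ z a P  input=a z $  — expand P -> epsilon
step 7: stack=$ z a  input=a z $  — match a
step 8: stack=$ z  input=z $  — match z
Accept reached after 8 steps.

8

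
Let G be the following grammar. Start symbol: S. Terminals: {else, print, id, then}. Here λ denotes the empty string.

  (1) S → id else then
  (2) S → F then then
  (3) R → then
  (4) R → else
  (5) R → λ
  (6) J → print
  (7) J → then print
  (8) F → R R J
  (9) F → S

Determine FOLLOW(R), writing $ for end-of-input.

{else, print, then}

FIRST(R) = {λ, else, then}
FIRST(J) = {print, then}
FIRST(S) = {else, id, print, then}  (via F then then)
FIRST(F) = {else, id, print, then}  (via R R J, S)
FOLLOW(S) includes $ since S is the start symbol.
FOLLOW(R): in F→R R J (occurrence 1), R is followed by R J with FIRST {else, print, then}; in F→R R J (occurrence 2), R is followed by J with FIRST {print, then}. Thus FOLLOW(R) = {else, print, then}.
FOLLOW(F): in S→F then then, F is followed by then then with FIRST {then}. Thus FOLLOW(F) = {then}.
FOLLOW(S): in F→S, the suffix after S is empty, so FOLLOW(S) ⊇ FOLLOW(F) = {then}. Thus FOLLOW(S) = {$, then}.
FOLLOW(J): in F→R R J, the suffix after J is empty, so FOLLOW(J) ⊇ FOLLOW(F) = {then}. Thus FOLLOW(J) = {then}.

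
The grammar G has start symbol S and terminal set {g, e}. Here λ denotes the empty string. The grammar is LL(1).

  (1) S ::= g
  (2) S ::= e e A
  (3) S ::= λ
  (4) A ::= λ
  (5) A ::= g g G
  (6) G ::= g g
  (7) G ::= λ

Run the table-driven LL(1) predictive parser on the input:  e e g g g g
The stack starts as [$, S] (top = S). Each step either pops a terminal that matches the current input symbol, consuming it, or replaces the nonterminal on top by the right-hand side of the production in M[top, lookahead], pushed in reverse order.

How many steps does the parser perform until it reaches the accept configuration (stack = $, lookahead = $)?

     Stack    Input          Action
  1  $ S      e e g g g g $  expand S ::= e e A
  2  $ A e e  e e g g g g $  match e
  3  $ A e    e g g g g $    match e
  4  $ A      g g g g $      expand A ::= g g G
  5  $ G g g  g g g g $      match g
  6  $ G g    g g g $        match g
  7  $ G      g g $          expand G ::= g g
  8  $ g g    g g $          match g
  9  $ g      g $            match g
Accept reached after 9 steps.

9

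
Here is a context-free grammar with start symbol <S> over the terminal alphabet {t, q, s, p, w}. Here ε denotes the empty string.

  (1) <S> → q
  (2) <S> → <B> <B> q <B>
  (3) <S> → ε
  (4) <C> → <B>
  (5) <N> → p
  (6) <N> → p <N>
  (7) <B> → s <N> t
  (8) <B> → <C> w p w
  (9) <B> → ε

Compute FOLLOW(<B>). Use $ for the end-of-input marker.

FIRST(<N>): from <N>→p we get {p}; from <N>→p <N> we get {p}. So FIRST(<N>) = {p}.
FIRST(<S>): from <S>→q we get {q}; from <S>→<B> <B> q <B> we get {q, s, w}; from <S>→ε we get {ε}. So FIRST(<S>) = {ε, q, s, w}.
FIRST(<C>): from <C>→<B> we get {ε, s, w}. So FIRST(<C>) = {ε, s, w}.
FIRST(<B>): from <B>→s <N> t we get {s}; from <B>→<C> w p w we get {s, w}; from <B>→ε we get {ε}. So FIRST(<B>) = {ε, s, w}.
FOLLOW(<S>) includes $ since <S> is the start symbol.
FOLLOW(<S>): <S> appears on no right-hand side. Thus FOLLOW(<S>) = {$}.
FOLLOW(<C>): in <B>→<C> w p w, <C> is followed by w p w with FIRST {w}. Thus FOLLOW(<C>) = {w}.
FOLLOW(<N>): in <N>→p <N>, the suffix after <N> is empty (adds nothing new); in <B>→s <N> t, <N> is followed by t with FIRST {t}. Thus FOLLOW(<N>) = {t}.
FOLLOW(<B>): in <S>→<B> <B> q <B> (occurrence 1), <B> is followed by <B> q <B> with FIRST {q, s, w}; in <S>→<B> <B> q <B> (occurrence 2), <B> is followed by q <B> with FIRST {q}; in <S>→<B> <B> q <B> (occurrence 3), the suffix after <B> is empty, so FOLLOW(<B>) ⊇ FOLLOW(<S>) = {$}; in <C>→<B>, the suffix after <B> is empty, so FOLLOW(<B>) ⊇ FOLLOW(<C>) = {w}. Thus FOLLOW(<B>) = {$, q, s, w}.

{$, q, s, w}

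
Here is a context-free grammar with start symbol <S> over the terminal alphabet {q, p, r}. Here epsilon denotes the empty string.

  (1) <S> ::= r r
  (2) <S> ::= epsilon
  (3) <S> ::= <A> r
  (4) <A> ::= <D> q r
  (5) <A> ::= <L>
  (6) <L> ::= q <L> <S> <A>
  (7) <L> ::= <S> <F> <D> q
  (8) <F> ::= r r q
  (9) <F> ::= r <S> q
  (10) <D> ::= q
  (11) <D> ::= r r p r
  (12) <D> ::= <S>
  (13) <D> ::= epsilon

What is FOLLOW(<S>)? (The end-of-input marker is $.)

{$, q, r}

FIRST(<F>) = {r}
FIRST(<S>) = {epsilon, q, r}  (via <A> r)
FIRST(<L>) = {q, r}  (via <S> <F> <D> q)
FIRST(<D>) = {epsilon, q, r}  (via <S>)
FIRST(<A>) = {q, r}  (via <D> q r, <L>)
FOLLOW(<S>) includes $ since <S> is the start symbol.
FOLLOW(<F>): in <L>::=<S> <F> <D> q, <F> is followed by <D> q with FIRST {q, r}. Thus FOLLOW(<F>) = {q, r}.
FOLLOW(<D>): in <A>::=<D> q r, <D> is followed by q r with FIRST {q}; in <L>::=<S> <F> <D> q, <D> is followed by q with FIRST {q}. Thus FOLLOW(<D>) = {q}.
FOLLOW(<S>): in <L>::=q <L> <S> <A>, <S> is followed by <A> with FIRST {q, r}; in <L>::=<S> <F> <D> q, <S> is followed by <F> <D> q with FIRST {r}; in <F>::=r <S> q, <S> is followed by q with FIRST {q}; in <D>::=<S>, the suffix after <S> is empty, so FOLLOW(<S>) ⊇ FOLLOW(<D>) = {q}. Thus FOLLOW(<S>) = {$, q, r}.
FOLLOW(<A>): in <S>::=<A> r, <A> is followed by r with FIRST {r}; in <L>::=q <L> <S> <A>, the suffix after <A> is empty, so FOLLOW(<A>) ⊇ FOLLOW(<L>) = {q, r}. Thus FOLLOW(<A>) = {q, r}.
FOLLOW(<L>): in <A>::=<L>, the suffix after <L> is empty, so FOLLOW(<L>) ⊇ FOLLOW(<A>) = {q, r}; in <L>::=q <L> <S> <A>, <L> is followed by <S> <A> with FIRST {q, r}. Thus FOLLOW(<L>) = {q, r}.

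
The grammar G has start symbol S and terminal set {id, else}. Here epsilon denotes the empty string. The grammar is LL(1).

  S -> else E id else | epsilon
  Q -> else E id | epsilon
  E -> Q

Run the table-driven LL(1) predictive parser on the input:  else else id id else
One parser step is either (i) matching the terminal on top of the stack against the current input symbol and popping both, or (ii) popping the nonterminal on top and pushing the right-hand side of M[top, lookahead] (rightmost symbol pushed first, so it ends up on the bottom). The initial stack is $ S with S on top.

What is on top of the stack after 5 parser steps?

E

step 1: stack=$ S  input=else else id id else $  — expand S -> else E id else
step 2: stack=$ else id E else  input=else else id id else $  — match else
step 3: stack=$ else id E  input=else id id else $  — expand E -> Q
step 4: stack=$ else id Q  input=else id id else $  — expand Q -> else E id
step 5: stack=$ else id id E else  input=else id id else $  — match else
Stack after step 5: $ else id id E (top = E).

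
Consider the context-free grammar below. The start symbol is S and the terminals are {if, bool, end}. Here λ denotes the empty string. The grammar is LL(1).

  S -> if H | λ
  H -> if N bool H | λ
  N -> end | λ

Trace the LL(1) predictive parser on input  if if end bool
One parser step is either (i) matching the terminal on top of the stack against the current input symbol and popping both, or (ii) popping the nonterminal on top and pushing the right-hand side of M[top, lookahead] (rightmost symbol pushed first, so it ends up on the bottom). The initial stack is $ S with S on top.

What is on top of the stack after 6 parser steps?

bool

step 1: stack=$ S  input=if if end bool $  — expand S -> if H
step 2: stack=$ H if  input=if if end bool $  — match if
step 3: stack=$ H  input=if end bool $  — expand H -> if N bool H
step 4: stack=$ H bool N if  input=if end bool $  — match if
step 5: stack=$ H bool N  input=end bool $  — expand N -> end
step 6: stack=$ H bool end  input=end bool $  — match end
Stack after step 6: $ H bool (top = bool).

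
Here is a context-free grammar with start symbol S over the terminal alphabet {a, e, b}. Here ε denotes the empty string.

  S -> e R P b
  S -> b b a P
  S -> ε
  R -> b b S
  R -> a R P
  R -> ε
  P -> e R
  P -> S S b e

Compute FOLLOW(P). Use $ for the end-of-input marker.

{$, b, e}

FIRST(S) = {ε, b, e}
FIRST(R) = {ε, a, b}
FIRST(P) = {b, e}  (via S S b e)
FOLLOW(S) includes $ since S is the start symbol.
FOLLOW(S): in R->b b S, the suffix after S is empty, so FOLLOW(S) ⊇ FOLLOW(R) = {$, b, e}; in P->S S b e (occurrence 1), S is followed by S b e with FIRST {b, e}; in P->S S b e (occurrence 2), S is followed by b e with FIRST {b}. Thus FOLLOW(S) = {$, b, e}.
FOLLOW(R): in S->e R P b, R is followed by P b with FIRST {b, e}; in R->a R P, R is followed by P with FIRST {b, e}; in P->e R, the suffix after R is empty, so FOLLOW(R) ⊇ FOLLOW(P) = {$, b, e}. Thus FOLLOW(R) = {$, b, e}.
FOLLOW(P): in S->e R P b, P is followed by b with FIRST {b}; in S->b b a P, the suffix after P is empty, so FOLLOW(P) ⊇ FOLLOW(S) = {$, b, e}; in R->a R P, the suffix after P is empty, so FOLLOW(P) ⊇ FOLLOW(R) = {$, b, e}. Thus FOLLOW(P) = {$, b, e}.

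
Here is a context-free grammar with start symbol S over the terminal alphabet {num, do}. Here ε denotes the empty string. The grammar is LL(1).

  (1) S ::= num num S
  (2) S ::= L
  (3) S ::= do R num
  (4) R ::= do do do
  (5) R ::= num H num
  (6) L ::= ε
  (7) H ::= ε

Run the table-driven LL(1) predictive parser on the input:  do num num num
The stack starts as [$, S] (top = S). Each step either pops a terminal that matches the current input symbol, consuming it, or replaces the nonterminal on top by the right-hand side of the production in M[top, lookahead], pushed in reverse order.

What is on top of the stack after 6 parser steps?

     Stack            Input             Action
  1  $ S              do num num num $  expand S ::= do R num
  2  $ num R do       do num num num $  match do
  3  $ num R          num num num $     expand R ::= num H num
  4  $ num num H num  num num num $     match num
  5  $ num num H      num num $         expand H ::= ε
  6  $ num num        num num $         match num
Stack after step 6: $ num (top = num).

num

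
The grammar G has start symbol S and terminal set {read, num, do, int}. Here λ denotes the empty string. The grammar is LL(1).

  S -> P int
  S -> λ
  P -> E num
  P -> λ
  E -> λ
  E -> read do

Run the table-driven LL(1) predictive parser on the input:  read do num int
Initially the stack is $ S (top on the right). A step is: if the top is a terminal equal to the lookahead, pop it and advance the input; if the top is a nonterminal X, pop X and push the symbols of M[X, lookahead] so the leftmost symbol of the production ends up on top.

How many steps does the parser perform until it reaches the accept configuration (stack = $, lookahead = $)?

7

     Stack              Input              Action
  1  $ S                read do num int $  expand S -> P int
  2  $ int P            read do num int $  expand P -> E num
  3  $ int num E        read do num int $  expand E -> read do
  4  $ int num do read  read do num int $  match read
  5  $ int num do       do num int $       match do
  6  $ int num          num int $          match num
  7  $ int              int $              match int
Accept reached after 7 steps.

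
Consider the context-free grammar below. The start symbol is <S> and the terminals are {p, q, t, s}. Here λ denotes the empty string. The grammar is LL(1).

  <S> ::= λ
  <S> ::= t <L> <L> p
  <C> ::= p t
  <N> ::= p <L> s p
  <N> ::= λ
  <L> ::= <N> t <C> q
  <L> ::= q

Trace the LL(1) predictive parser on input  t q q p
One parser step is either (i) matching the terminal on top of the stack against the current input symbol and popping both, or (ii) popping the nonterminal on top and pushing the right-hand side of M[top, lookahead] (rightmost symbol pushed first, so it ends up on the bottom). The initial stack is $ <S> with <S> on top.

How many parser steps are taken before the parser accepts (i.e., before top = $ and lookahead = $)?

7

step 1: stack=$ <S>  input=t q q p $  — expand <S> ::= t <L> <L> p
step 2: stack=$ p <L> <L> t  input=t q q p $  — match t
step 3: stack=$ p <L> <L>  input=q q p $  — expand <L> ::= q
step 4: stack=$ p <L> q  input=q q p $  — match q
step 5: stack=$ p <L>  input=q p $  — expand <L> ::= q
step 6: stack=$ p q  input=q p $  — match q
step 7: stack=$ p  input=p $  — match p
Accept reached after 7 steps.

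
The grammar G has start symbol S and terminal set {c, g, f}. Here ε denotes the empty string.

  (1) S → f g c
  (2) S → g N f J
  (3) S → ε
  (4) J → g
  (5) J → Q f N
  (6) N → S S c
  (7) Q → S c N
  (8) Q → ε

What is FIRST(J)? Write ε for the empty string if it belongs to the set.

FIRST(S): from S→f g c we get {f}; from S→g N f J we get {g}; from S→ε we get {ε}. So FIRST(S) = {ε, f, g}.
FIRST(N): from N→S S c we get {c, f, g}. So FIRST(N) = {c, f, g}.
FIRST(Q): from Q→S c N we get {c, f, g}; from Q→ε we get {ε}. So FIRST(Q) = {ε, c, f, g}.
FIRST(J): from J→g we get {g}; from J→Q f N we get {c, f, g}. So FIRST(J) = {c, f, g}.

{c, f, g}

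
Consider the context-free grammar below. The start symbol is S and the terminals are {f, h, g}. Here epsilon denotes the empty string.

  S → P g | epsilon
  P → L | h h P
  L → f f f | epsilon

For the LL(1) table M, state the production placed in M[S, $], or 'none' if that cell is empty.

S → epsilon

FIRST(L): from L→f f f we get {f}; from L→epsilon we get {epsilon}. So FIRST(L) = {epsilon, f}.
FIRST(P): from P→L we get {epsilon, f}; from P→h h P we get {h}. So FIRST(P) = {epsilon, f, h}.
FIRST(S): from S→P g we get {f, g, h}; from S→epsilon we get {epsilon}. So FIRST(S) = {epsilon, f, g, h}.
FOLLOW(S) includes $ since S is the start symbol.
FOLLOW(S): S appears on no right-hand side. Thus FOLLOW(S) = {$}.
For S → P g: FIRST(P g) = {f, g, h}, so it goes in M[S, t] for t ∈ {f, g, h}.
For S → epsilon: FIRST(epsilon) = {epsilon}, so it goes in M[S, t] for t ∈ {}; since epsilon ∈ FIRST, also for every t ∈ FOLLOW(S) = {$}.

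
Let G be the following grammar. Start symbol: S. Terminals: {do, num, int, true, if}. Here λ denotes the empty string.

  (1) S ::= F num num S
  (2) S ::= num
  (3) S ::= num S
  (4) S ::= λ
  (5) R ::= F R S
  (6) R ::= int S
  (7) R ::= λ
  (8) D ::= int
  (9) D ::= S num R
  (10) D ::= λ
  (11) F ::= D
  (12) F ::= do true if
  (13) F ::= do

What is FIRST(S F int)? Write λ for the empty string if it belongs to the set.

FIRST(S) = {λ, do, int, num}  (via F num num S)
FIRST(D) = {λ, do, int, num}  (via S num R)
FIRST(F) = {λ, do, int, num}  (via D)
FIRST(R) = {λ, do, int, num}  (via F R S)
FIRST(S F int): take FIRST of each symbol in turn, carrying on past any symbol whose FIRST contains λ; result {do, int, num}.

{do, int, num}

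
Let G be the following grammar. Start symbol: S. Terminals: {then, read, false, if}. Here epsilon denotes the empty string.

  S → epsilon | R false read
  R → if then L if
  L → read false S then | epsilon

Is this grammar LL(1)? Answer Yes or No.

Yes

FIRST(S) = {epsilon, if}
FIRST(R) = {if}
FIRST(L) = {epsilon, read}
FOLLOW(S) = {$, then}
FOLLOW(R) = {false}
FOLLOW(L) = {if}
Each cell of M receives at most one production.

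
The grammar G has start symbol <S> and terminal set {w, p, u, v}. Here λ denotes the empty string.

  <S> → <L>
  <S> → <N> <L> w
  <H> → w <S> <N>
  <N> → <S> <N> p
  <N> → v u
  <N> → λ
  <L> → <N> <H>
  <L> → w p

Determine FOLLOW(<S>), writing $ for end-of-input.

{$, p, v, w}

FIRST(<H>) = {w}
FIRST(<S>) = {v, w}  (via <L>, <N> <L> w)
FIRST(<N>) = {λ, v, w}  (via <S> <N> p)
FIRST(<L>) = {v, w}  (via <N> <H>)
FOLLOW(<S>) includes $ since <S> is the start symbol.
FOLLOW(<S>): in <H>→w <S> <N>, <S> is followed by <N> with FIRST {λ, v, w}; in <H>→w <S> <N>, the suffix after <S> is nullable, so FOLLOW(<S>) ⊇ FOLLOW(<H>) = {$, p, v, w}; in <N>→<S> <N> p, <S> is followed by <N> p with FIRST {p, v, w}. Thus FOLLOW(<S>) = {$, p, v, w}.
FOLLOW(<L>): in <S>→<L>, the suffix after <L> is empty, so FOLLOW(<L>) ⊇ FOLLOW(<S>) = {$, p, v, w}; in <S>→<N> <L> w, <L> is followed by w with FIRST {w}. Thus FOLLOW(<L>) = {$, p, v, w}.
FOLLOW(<H>): in <L>→<N> <H>, the suffix after <H> is empty, so FOLLOW(<H>) ⊇ FOLLOW(<L>) = {$, p, v, w}. Thus FOLLOW(<H>) = {$, p, v, w}.
FOLLOW(<N>): in <S>→<N> <L> w, <N> is followed by <L> w with FIRST {v, w}; in <H>→w <S> <N>, the suffix after <N> is empty, so FOLLOW(<N>) ⊇ FOLLOW(<H>) = {$, p, v, w}; in <N>→<S> <N> p, <N> is followed by p with FIRST {p}; in <L>→<N> <H>, <N> is followed by <H> with FIRST {w}. Thus FOLLOW(<N>) = {$, p, v, w}.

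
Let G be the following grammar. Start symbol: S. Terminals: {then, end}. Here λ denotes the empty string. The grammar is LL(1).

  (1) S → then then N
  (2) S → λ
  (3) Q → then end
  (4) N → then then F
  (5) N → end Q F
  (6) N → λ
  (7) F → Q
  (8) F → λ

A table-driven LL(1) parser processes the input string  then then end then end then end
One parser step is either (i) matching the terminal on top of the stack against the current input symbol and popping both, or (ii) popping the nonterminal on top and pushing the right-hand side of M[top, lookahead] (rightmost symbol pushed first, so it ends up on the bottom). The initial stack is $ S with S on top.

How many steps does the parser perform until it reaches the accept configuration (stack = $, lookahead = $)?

12

step 1: stack=$ S  input=then then end then end then end $  — expand S → then then N
step 2: stack=$ N then then  input=then then end then end then end $  — match then
step 3: stack=$ N then  input=then end then end then end $  — match then
step 4: stack=$ N  input=end then end then end $  — expand N → end Q F
step 5: stack=$ F Q end  input=end then end then end $  — match end
step 6: stack=$ F Q  input=then end then end $  — expand Q → then end
step 7: stack=$ F end then  input=then end then end $  — match then
step 8: stack=$ F end  input=end then end $  — match end
step 9: stack=$ F  input=then end $  — expand F → Q
step 10: stack=$ Q  input=then end $  — expand Q → then end
step 11: stack=$ end then  input=then end $  — match then
step 12: stack=$ end  input=end $  — match end
Accept reached after 12 steps.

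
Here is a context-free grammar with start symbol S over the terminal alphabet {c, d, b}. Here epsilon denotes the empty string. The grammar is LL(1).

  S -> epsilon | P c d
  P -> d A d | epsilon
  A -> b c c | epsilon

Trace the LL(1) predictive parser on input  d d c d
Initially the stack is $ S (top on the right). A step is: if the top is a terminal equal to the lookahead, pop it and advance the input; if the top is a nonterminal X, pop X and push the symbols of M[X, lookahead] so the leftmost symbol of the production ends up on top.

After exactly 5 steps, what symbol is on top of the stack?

step 1: stack=$ S  input=d d c d $  — expand S -> P c d
step 2: stack=$ d c P  input=d d c d $  — expand P -> d A d
step 3: stack=$ d c d A d  input=d d c d $  — match d
step 4: stack=$ d c d A  input=d c d $  — expand A -> epsilon
step 5: stack=$ d c d  input=d c d $  — match d
Stack after step 5: $ d c (top = c).

c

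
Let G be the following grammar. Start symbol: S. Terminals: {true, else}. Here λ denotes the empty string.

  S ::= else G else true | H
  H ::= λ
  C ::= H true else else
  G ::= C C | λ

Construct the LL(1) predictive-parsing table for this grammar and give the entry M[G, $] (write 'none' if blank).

none

FIRST(H): from H::=λ we get {λ}. So FIRST(H) = {λ}.
FIRST(S): from S::=else G else true we get {else}; from S::=H we get {λ}. So FIRST(S) = {λ, else}.
FIRST(C): from C::=H true else else we get {true}. So FIRST(C) = {true}.
FIRST(G): from G::=C C we get {true}; from G::=λ we get {λ}. So FIRST(G) = {λ, true}.
FOLLOW(S) includes $ since S is the start symbol.
FOLLOW(G): in S::=else G else true, G is followed by else true with FIRST {else}. Thus FOLLOW(G) = {else}.
For G ::= C C: FIRST(C C) = {true}, so it goes in M[G, t] for t ∈ {true}.
For G ::= λ: FIRST(λ) = {λ}, so it goes in M[G, t] for t ∈ {}; since λ ∈ FIRST, also for every t ∈ FOLLOW(G) = {else}.
None of these place a production in M[G, $].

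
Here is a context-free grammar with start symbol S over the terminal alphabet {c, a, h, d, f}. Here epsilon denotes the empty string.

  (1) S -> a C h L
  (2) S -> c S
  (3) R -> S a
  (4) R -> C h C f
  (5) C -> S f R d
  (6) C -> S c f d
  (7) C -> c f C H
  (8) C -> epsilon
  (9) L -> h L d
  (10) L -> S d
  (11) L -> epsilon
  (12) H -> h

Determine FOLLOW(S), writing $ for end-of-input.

{$, a, c, d, f}

FIRST(S): from S->a C h L we get {a}; from S->c S we get {c}. So FIRST(S) = {a, c}.
FIRST(H): from H->h we get {h}. So FIRST(H) = {h}.
FIRST(C): from C->S f R d we get {a, c}; from C->S c f d we get {a, c}; from C->c f C H we get {c}; from C->epsilon we get {epsilon}. So FIRST(C) = {epsilon, a, c}.
FIRST(L): from L->h L d we get {h}; from L->S d we get {a, c}; from L->epsilon we get {epsilon}. So FIRST(L) = {epsilon, a, c, h}.
FIRST(R): from R->S a we get {a, c}; from R->C h C f we get {a, c, h}. So FIRST(R) = {a, c, h}.
FOLLOW(S) includes $ since S is the start symbol.
FOLLOW(S): in S->c S, the suffix after S is empty (adds nothing new); in R->S a, S is followed by a with FIRST {a}; in C->S f R d, S is followed by f R d with FIRST {f}; in C->S c f d, S is followed by c f d with FIRST {c}; in L->S d, S is followed by d with FIRST {d}. Thus FOLLOW(S) = {$, a, c, d, f}.
FOLLOW(R): in C->S f R d, R is followed by d with FIRST {d}. Thus FOLLOW(R) = {d}.
FOLLOW(C): in S->a C h L, C is followed by h L with FIRST {h}; in R->C h C f (occurrence 1), C is followed by h C f with FIRST {h}; in R->C h C f (occurrence 2), C is followed by f with FIRST {f}; in C->c f C H, C is followed by H with FIRST {h}. Thus FOLLOW(C) = {f, h}.
FOLLOW(L): in S->a C h L, the suffix after L is empty, so FOLLOW(L) ⊇ FOLLOW(S) = {$, a, c, d, f}; in L->h L d, L is followed by d with FIRST {d}. Thus FOLLOW(L) = {$, a, c, d, f}.
FOLLOW(H): in C->c f C H, the suffix after H is empty, so FOLLOW(H) ⊇ FOLLOW(C) = {f, h}. Thus FOLLOW(H) = {f, h}.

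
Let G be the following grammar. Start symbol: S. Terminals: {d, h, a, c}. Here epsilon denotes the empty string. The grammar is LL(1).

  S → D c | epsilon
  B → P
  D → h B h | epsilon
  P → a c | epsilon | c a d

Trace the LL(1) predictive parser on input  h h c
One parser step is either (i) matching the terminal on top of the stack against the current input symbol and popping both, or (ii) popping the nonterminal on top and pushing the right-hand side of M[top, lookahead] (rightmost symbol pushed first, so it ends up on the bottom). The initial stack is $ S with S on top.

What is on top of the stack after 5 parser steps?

     Stack      Input    Action
  1  $ S        h h c $  expand S → D c
  2  $ c D      h h c $  expand D → h B h
  3  $ c h B h  h h c $  match h
  4  $ c h B    h c $    expand B → P
  5  $ c h P    h c $    expand P → epsilon
Stack after step 5: $ c h (top = h).

h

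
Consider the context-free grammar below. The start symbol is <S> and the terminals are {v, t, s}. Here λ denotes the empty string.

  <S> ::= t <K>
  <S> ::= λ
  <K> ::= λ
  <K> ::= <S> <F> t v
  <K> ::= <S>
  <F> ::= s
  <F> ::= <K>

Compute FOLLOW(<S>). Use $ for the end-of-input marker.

FIRST(<S>): from <S>::=t <K> we get {t}; from <S>::=λ we get {λ}. So FIRST(<S>) = {λ, t}.
FIRST(<K>): from <K>::=λ we get {λ}; from <K>::=<S> <F> t v we get {s, t}; from <K>::=<S> we get {λ, t}. So FIRST(<K>) = {λ, s, t}.
FIRST(<F>): from <F>::=s we get {s}; from <F>::=<K> we get {λ, s, t}. So FIRST(<F>) = {λ, s, t}.
FOLLOW(<S>) includes $ since <S> is the start symbol.
FOLLOW(<F>): in <K>::=<S> <F> t v, <F> is followed by t v with FIRST {t}. Thus FOLLOW(<F>) = {t}.
FOLLOW(<S>): in <K>::=<S> <F> t v, <S> is followed by <F> t v with FIRST {s, t}; in <K>::=<S>, the suffix after <S> is empty, so FOLLOW(<S>) ⊇ FOLLOW(<K>) = {$, s, t}. Thus FOLLOW(<S>) = {$, s, t}.
FOLLOW(<K>): in <S>::=t <K>, the suffix after <K> is empty, so FOLLOW(<K>) ⊇ FOLLOW(<S>) = {$, s, t}; in <F>::=<K>, the suffix after <K> is empty, so FOLLOW(<K>) ⊇ FOLLOW(<F>) = {t}. Thus FOLLOW(<K>) = {$, s, t}.

{$, s, t}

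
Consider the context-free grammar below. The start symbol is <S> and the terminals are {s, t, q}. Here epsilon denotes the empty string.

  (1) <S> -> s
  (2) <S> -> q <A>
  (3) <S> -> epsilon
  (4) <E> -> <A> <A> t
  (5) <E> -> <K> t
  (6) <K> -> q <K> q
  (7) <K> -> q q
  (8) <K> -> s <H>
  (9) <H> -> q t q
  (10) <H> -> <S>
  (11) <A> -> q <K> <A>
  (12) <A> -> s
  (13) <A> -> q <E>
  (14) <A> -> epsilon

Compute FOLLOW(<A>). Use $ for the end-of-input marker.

FIRST(<S>) = {epsilon, q, s}
FIRST(<K>) = {q, s}
FIRST(<A>) = {epsilon, q, s}
FIRST(<E>) = {q, s, t}  (via <A> <A> t, <K> t)
FIRST(<H>) = {epsilon, q, s}  (via <S>)
FOLLOW(<S>) includes $ since <S> is the start symbol.
FOLLOW(<S>): in <H>-><S>, the suffix after <S> is empty, so FOLLOW(<S>) ⊇ FOLLOW(<H>) = {$, q, s, t}. Thus FOLLOW(<S>) = {$, q, s, t}.
FOLLOW(<A>): in <S>->q <A>, the suffix after <A> is empty, so FOLLOW(<A>) ⊇ FOLLOW(<S>) = {$, q, s, t}; in <E>-><A> <A> t (occurrence 1), <A> is followed by <A> t with FIRST {q, s, t}; in <E>-><A> <A> t (occurrence 2), <A> is followed by t with FIRST {t}; in <A>->q <K> <A>, the suffix after <A> is empty (adds nothing new). Thus FOLLOW(<A>) = {$, q, s, t}.
FOLLOW(<E>): in <A>->q <E>, the suffix after <E> is empty, so FOLLOW(<E>) ⊇ FOLLOW(<A>) = {$, q, s, t}. Thus FOLLOW(<E>) = {$, q, s, t}.
FOLLOW(<K>): in <E>-><K> t, <K> is followed by t with FIRST {t}; in <K>->q <K> q, <K> is followed by q with FIRST {q}; in <A>->q <K> <A>, <K> is followed by <A> with FIRST {epsilon, q, s}; in <A>->q <K> <A>, the suffix after <K> is nullable, so FOLLOW(<K>) ⊇ FOLLOW(<A>) = {$, q, s, t}. Thus FOLLOW(<K>) = {$, q, s, t}.
FOLLOW(<H>): in <K>->s <H>, the suffix after <H> is empty, so FOLLOW(<H>) ⊇ FOLLOW(<K>) = {$, q, s, t}. Thus FOLLOW(<H>) = {$, q, s, t}.

{$, q, s, t}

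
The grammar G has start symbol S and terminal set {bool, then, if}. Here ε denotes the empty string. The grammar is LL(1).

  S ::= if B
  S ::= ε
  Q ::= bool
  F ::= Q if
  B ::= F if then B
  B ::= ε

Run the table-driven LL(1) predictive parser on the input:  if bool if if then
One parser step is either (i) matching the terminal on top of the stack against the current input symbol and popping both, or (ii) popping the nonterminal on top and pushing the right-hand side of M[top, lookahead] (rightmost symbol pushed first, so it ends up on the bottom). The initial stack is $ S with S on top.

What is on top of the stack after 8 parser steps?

     Stack                Input                 Action
  1  $ S                  if bool if if then $  expand S ::= if B
  2  $ B if               if bool if if then $  match if
  3  $ B                  bool if if then $     expand B ::= F if then B
  4  $ B then if F        bool if if then $     expand F ::= Q if
  5  $ B then if if Q     bool if if then $     expand Q ::= bool
  6  $ B then if if bool  bool if if then $     match bool
  7  $ B then if if       if if then $          match if
  8  $ B then if          if then $             match if
Stack after step 8: $ B then (top = then).

then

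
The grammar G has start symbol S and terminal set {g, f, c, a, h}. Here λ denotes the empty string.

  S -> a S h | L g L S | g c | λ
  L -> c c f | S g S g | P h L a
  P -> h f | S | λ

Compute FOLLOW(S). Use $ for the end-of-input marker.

{$, g, h}

FIRST(S) = {λ, a, c, g, h}  (via L g L S)
FIRST(P) = {λ, a, c, g, h}  (via S)
FIRST(L) = {a, c, g, h}  (via S g S g, P h L a)
FOLLOW(S) includes $ since S is the start symbol.
FOLLOW(P): in L->P h L a, P is followed by h L a with FIRST {h}. Thus FOLLOW(P) = {h}.
FOLLOW(S): in S->a S h, S is followed by h with FIRST {h}; in S->L g L S, the suffix after S is empty (adds nothing new); in L->S g S g (occurrence 1), S is followed by g S g with FIRST {g}; in L->S g S g (occurrence 2), S is followed by g with FIRST {g}; in P->S, the suffix after S is empty, so FOLLOW(S) ⊇ FOLLOW(P) = {h}. Thus FOLLOW(S) = {$, g, h}.
FOLLOW(L): in S->L g L S (occurrence 1), L is followed by g L S with FIRST {g}; in S->L g L S (occurrence 2), L is followed by S with FIRST {λ, a, c, g, h}; in S->L g L S (occurrence 2), the suffix after L is nullable, so FOLLOW(L) ⊇ FOLLOW(S) = {$, g, h}; in L->P h L a, L is followed by a with FIRST {a}. Thus FOLLOW(L) = {$, a, c, g, h}.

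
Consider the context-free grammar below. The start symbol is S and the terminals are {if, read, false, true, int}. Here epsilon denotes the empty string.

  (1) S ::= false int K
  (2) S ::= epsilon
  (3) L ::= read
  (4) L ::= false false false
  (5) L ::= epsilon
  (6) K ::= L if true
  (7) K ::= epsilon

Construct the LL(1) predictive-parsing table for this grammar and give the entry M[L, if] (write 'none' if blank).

FIRST(S): from S::=false int K we get {false}; from S::=epsilon we get {epsilon}. So FIRST(S) = {epsilon, false}.
FIRST(L): from L::=read we get {read}; from L::=false false false we get {false}; from L::=epsilon we get {epsilon}. So FIRST(L) = {epsilon, false, read}.
FIRST(K): from K::=L if true we get {false, if, read}; from K::=epsilon we get {epsilon}. So FIRST(K) = {epsilon, false, if, read}.
FOLLOW(S) includes $ since S is the start symbol.
FOLLOW(L): in K::=L if true, L is followed by if true with FIRST {if}. Thus FOLLOW(L) = {if}.
For L ::= read: FIRST(read) = {read}, so it goes in M[L, t] for t ∈ {read}.
For L ::= false false false: FIRST(false false false) = {false}, so it goes in M[L, t] for t ∈ {false}.
For L ::= epsilon: FIRST(epsilon) = {epsilon}, so it goes in M[L, t] for t ∈ {}; since epsilon ∈ FIRST, also for every t ∈ FOLLOW(L) = {if}.

L ::= epsilon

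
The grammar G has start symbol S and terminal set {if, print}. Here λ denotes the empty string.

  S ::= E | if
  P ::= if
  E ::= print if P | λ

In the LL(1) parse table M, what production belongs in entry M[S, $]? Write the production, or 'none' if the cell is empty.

S ::= E

FIRST(P): from P::=if we get {if}. So FIRST(P) = {if}.
FIRST(E): from E::=print if P we get {print}; from E::=λ we get {λ}. So FIRST(E) = {λ, print}.
FIRST(S): from S::=E we get {λ, print}; from S::=if we get {if}. So FIRST(S) = {λ, if, print}.
FOLLOW(S) includes $ since S is the start symbol.
FOLLOW(S): S appears on no right-hand side. Thus FOLLOW(S) = {$}.
For S ::= E: FIRST(E) = {λ, print}, so it goes in M[S, t] for t ∈ {print}; since λ ∈ FIRST, also for every t ∈ FOLLOW(S) = {$}.
For S ::= if: FIRST(if) = {if}, so it goes in M[S, t] for t ∈ {if}.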